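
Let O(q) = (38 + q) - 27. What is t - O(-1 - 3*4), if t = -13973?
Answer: -13971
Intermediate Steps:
O(q) = 11 + q
t - O(-1 - 3*4) = -13973 - (11 + (-1 - 3*4)) = -13973 - (11 + (-1 - 12)) = -13973 - (11 - 13) = -13973 - 1*(-2) = -13973 + 2 = -13971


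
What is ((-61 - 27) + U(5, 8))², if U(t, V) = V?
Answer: 6400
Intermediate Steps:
((-61 - 27) + U(5, 8))² = ((-61 - 27) + 8)² = (-88 + 8)² = (-80)² = 6400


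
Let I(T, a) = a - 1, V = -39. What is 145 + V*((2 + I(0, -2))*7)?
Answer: 418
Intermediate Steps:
I(T, a) = -1 + a
145 + V*((2 + I(0, -2))*7) = 145 - 39*(2 + (-1 - 2))*7 = 145 - 39*(2 - 3)*7 = 145 - (-39)*7 = 145 - 39*(-7) = 145 + 273 = 418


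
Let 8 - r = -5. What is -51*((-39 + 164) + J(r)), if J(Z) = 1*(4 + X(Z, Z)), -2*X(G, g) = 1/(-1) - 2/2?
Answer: -6630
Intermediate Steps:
r = 13 (r = 8 - 1*(-5) = 8 + 5 = 13)
X(G, g) = 1 (X(G, g) = -(1/(-1) - 2/2)/2 = -(1*(-1) - 2*1/2)/2 = -(-1 - 1)/2 = -1/2*(-2) = 1)
J(Z) = 5 (J(Z) = 1*(4 + 1) = 1*5 = 5)
-51*((-39 + 164) + J(r)) = -51*((-39 + 164) + 5) = -51*(125 + 5) = -51*130 = -6630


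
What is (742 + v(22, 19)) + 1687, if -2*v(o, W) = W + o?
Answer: 4817/2 ≈ 2408.5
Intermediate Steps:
v(o, W) = -W/2 - o/2 (v(o, W) = -(W + o)/2 = -W/2 - o/2)
(742 + v(22, 19)) + 1687 = (742 + (-1/2*19 - 1/2*22)) + 1687 = (742 + (-19/2 - 11)) + 1687 = (742 - 41/2) + 1687 = 1443/2 + 1687 = 4817/2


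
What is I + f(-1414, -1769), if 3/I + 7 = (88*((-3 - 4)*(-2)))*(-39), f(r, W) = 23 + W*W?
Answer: 150382548117/48055 ≈ 3.1294e+6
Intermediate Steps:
f(r, W) = 23 + W²
I = -3/48055 (I = 3/(-7 + (88*((-3 - 4)*(-2)))*(-39)) = 3/(-7 + (88*(-7*(-2)))*(-39)) = 3/(-7 + (88*14)*(-39)) = 3/(-7 + 1232*(-39)) = 3/(-7 - 48048) = 3/(-48055) = 3*(-1/48055) = -3/48055 ≈ -6.2428e-5)
I + f(-1414, -1769) = -3/48055 + (23 + (-1769)²) = -3/48055 + (23 + 3129361) = -3/48055 + 3129384 = 150382548117/48055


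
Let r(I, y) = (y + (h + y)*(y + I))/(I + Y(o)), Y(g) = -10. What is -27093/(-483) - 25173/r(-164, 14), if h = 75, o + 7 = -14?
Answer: -292379503/1073548 ≈ -272.35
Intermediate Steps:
o = -21 (o = -7 - 14 = -21)
r(I, y) = (y + (75 + y)*(I + y))/(-10 + I) (r(I, y) = (y + (75 + y)*(y + I))/(I - 10) = (y + (75 + y)*(I + y))/(-10 + I))
-27093/(-483) - 25173/r(-164, 14) = -27093/(-483) - 25173*(-10 - 164)/(14² + 75*(-164) + 76*14 - 164*14) = -27093*(-1/483) - 25173*(-174/(196 - 12300 + 1064 - 2296)) = 9031/161 - 25173/((-1/174*(-13336))) = 9031/161 - 25173/6668/87 = 9031/161 - 25173*87/6668 = 9031/161 - 2190051/6668 = -292379503/1073548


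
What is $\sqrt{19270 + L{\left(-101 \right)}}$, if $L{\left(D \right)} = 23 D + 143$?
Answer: $\sqrt{17090} \approx 130.73$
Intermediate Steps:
$L{\left(D \right)} = 143 + 23 D$
$\sqrt{19270 + L{\left(-101 \right)}} = \sqrt{19270 + \left(143 + 23 \left(-101\right)\right)} = \sqrt{19270 + \left(143 - 2323\right)} = \sqrt{19270 - 2180} = \sqrt{17090}$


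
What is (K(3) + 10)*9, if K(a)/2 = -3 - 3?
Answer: -18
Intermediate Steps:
K(a) = -12 (K(a) = 2*(-3 - 3) = 2*(-6) = -12)
(K(3) + 10)*9 = (-12 + 10)*9 = -2*9 = -18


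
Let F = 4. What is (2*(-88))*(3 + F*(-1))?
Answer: 176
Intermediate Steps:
(2*(-88))*(3 + F*(-1)) = (2*(-88))*(3 + 4*(-1)) = -176*(3 - 4) = -176*(-1) = 176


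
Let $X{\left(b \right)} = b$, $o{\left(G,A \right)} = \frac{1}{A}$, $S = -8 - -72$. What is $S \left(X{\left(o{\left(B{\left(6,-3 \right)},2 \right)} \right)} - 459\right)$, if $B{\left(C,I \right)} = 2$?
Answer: $-29344$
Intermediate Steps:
$S = 64$ ($S = -8 + 72 = 64$)
$S \left(X{\left(o{\left(B{\left(6,-3 \right)},2 \right)} \right)} - 459\right) = 64 \left(\frac{1}{2} - 459\right) = 64 \left(- \frac{917}{2}\right) = -29344$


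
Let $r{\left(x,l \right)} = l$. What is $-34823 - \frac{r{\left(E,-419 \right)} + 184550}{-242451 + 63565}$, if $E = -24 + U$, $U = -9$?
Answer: $- \frac{6229163047}{178886} \approx -34822.0$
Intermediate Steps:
$E = -33$ ($E = -24 - 9 = -33$)
$-34823 - \frac{r{\left(E,-419 \right)} + 184550}{-242451 + 63565} = -34823 - \frac{-419 + 184550}{-242451 + 63565} = -34823 - \frac{184131}{-178886} = -34823 - 184131 \left(- \frac{1}{178886}\right) = -34823 - - \frac{184131}{178886} = -34823 + \frac{184131}{178886} = - \frac{6229163047}{178886}$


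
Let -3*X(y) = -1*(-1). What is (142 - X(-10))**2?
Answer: 182329/9 ≈ 20259.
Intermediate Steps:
X(y) = -1/3 (X(y) = -(-1)*(-1)/3 = -1/3*1 = -1/3)
(142 - X(-10))**2 = (142 - 1*(-1/3))**2 = (142 + 1/3)**2 = (427/3)**2 = 182329/9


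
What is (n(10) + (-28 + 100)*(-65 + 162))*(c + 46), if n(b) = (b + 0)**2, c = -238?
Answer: -1360128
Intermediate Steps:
n(b) = b**2
(n(10) + (-28 + 100)*(-65 + 162))*(c + 46) = (10**2 + (-28 + 100)*(-65 + 162))*(-238 + 46) = (100 + 72*97)*(-192) = (100 + 6984)*(-192) = 7084*(-192) = -1360128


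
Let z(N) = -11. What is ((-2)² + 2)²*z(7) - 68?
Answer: -464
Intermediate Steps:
((-2)² + 2)²*z(7) - 68 = ((-2)² + 2)²*(-11) - 68 = (4 + 2)²*(-11) - 68 = 6²*(-11) - 68 = 36*(-11) - 68 = -396 - 68 = -464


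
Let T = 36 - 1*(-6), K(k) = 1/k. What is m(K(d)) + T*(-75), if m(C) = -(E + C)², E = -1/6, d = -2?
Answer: -28354/9 ≈ -3150.4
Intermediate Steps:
E = -⅙ (E = -1*⅙ = -⅙ ≈ -0.16667)
T = 42 (T = 36 + 6 = 42)
m(C) = -(-⅙ + C)²
m(K(d)) + T*(-75) = -(-1 + 6/(-2))²/36 + 42*(-75) = -(-1 + 6*(-½))²/36 - 3150 = -(-1 - 3)²/36 - 3150 = -1/36*(-4)² - 3150 = -1/36*16 - 3150 = -4/9 - 3150 = -28354/9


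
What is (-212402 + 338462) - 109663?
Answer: 16397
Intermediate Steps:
(-212402 + 338462) - 109663 = 126060 - 109663 = 16397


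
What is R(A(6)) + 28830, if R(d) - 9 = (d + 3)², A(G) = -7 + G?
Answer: 28843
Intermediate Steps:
R(d) = 9 + (3 + d)² (R(d) = 9 + (d + 3)² = 9 + (3 + d)²)
R(A(6)) + 28830 = (9 + (3 + (-7 + 6))²) + 28830 = (9 + (3 - 1)²) + 28830 = (9 + 2²) + 28830 = (9 + 4) + 28830 = 13 + 28830 = 28843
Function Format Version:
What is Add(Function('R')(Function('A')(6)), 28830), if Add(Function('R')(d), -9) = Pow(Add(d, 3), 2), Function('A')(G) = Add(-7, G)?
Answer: 28843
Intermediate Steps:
Function('R')(d) = Add(9, Pow(Add(3, d), 2)) (Function('R')(d) = Add(9, Pow(Add(d, 3), 2)) = Add(9, Pow(Add(3, d), 2)))
Add(Function('R')(Function('A')(6)), 28830) = Add(Add(9, Pow(Add(3, Add(-7, 6)), 2)), 28830) = Add(Add(9, Pow(Add(3, -1), 2)), 28830) = Add(Add(9, Pow(2, 2)), 28830) = Add(Add(9, 4), 28830) = Add(13, 28830) = 28843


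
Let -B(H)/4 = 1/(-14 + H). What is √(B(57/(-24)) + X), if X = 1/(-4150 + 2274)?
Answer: √3680257539/122878 ≈ 0.49370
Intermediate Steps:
B(H) = -4/(-14 + H)
X = -1/1876 (X = 1/(-1876) = -1/1876 ≈ -0.00053305)
√(B(57/(-24)) + X) = √(-4/(-14 + 57/(-24)) - 1/1876) = √(-4/(-14 + 57*(-1/24)) - 1/1876) = √(-4/(-14 - 19/8) - 1/1876) = √(-4/(-131/8) - 1/1876) = √(-4*(-8/131) - 1/1876) = √(32/131 - 1/1876) = √(59901/245756) = √3680257539/122878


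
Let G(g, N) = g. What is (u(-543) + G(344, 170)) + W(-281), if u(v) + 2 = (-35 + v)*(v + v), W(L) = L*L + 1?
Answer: 707012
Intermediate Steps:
W(L) = 1 + L² (W(L) = L² + 1 = 1 + L²)
u(v) = -2 + 2*v*(-35 + v) (u(v) = -2 + (-35 + v)*(v + v) = -2 + (-35 + v)*(2*v) = -2 + 2*v*(-35 + v))
(u(-543) + G(344, 170)) + W(-281) = ((-2 - 70*(-543) + 2*(-543)²) + 344) + (1 + (-281)²) = ((-2 + 38010 + 2*294849) + 344) + (1 + 78961) = ((-2 + 38010 + 589698) + 344) + 78962 = (627706 + 344) + 78962 = 628050 + 78962 = 707012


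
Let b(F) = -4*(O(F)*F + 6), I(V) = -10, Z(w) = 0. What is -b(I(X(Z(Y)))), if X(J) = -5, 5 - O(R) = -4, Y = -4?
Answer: -336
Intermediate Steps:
O(R) = 9 (O(R) = 5 - 1*(-4) = 5 + 4 = 9)
b(F) = -24 - 36*F (b(F) = -4*(9*F + 6) = -4*(6 + 9*F) = -24 - 36*F)
-b(I(X(Z(Y)))) = -(-24 - 36*(-10)) = -(-24 + 360) = -1*336 = -336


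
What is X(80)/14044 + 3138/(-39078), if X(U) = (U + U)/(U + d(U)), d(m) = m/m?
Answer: -49491991/617412861 ≈ -0.080160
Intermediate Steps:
d(m) = 1
X(U) = 2*U/(1 + U) (X(U) = (U + U)/(U + 1) = (2*U)/(1 + U) = 2*U/(1 + U))
X(80)/14044 + 3138/(-39078) = (2*80/(1 + 80))/14044 + 3138/(-39078) = (2*80/81)*(1/14044) + 3138*(-1/39078) = (2*80*(1/81))*(1/14044) - 523/6513 = (160/81)*(1/14044) - 523/6513 = 40/284391 - 523/6513 = -49491991/617412861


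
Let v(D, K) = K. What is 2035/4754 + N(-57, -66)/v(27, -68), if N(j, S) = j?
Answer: 204679/161636 ≈ 1.2663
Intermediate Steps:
2035/4754 + N(-57, -66)/v(27, -68) = 2035/4754 - 57/(-68) = 2035*(1/4754) - 57*(-1/68) = 2035/4754 + 57/68 = 204679/161636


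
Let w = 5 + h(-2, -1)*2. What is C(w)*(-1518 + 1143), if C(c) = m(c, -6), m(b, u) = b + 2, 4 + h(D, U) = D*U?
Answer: -1125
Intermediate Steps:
h(D, U) = -4 + D*U
m(b, u) = 2 + b
w = 1 (w = 5 + (-4 - 2*(-1))*2 = 5 + (-4 + 2)*2 = 5 - 2*2 = 5 - 4 = 1)
C(c) = 2 + c
C(w)*(-1518 + 1143) = (2 + 1)*(-1518 + 1143) = 3*(-375) = -1125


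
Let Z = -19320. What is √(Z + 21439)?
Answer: √2119 ≈ 46.033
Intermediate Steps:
√(Z + 21439) = √(-19320 + 21439) = √2119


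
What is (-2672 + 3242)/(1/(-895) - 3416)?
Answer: -170050/1019107 ≈ -0.16686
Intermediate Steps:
(-2672 + 3242)/(1/(-895) - 3416) = 570/(-1/895 - 3416) = 570/(-3057321/895) = 570*(-895/3057321) = -170050/1019107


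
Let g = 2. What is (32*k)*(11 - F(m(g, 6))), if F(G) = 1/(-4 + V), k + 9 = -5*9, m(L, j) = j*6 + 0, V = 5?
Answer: -17280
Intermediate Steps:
m(L, j) = 6*j (m(L, j) = 6*j + 0 = 6*j)
k = -54 (k = -9 - 5*9 = -9 - 45 = -54)
F(G) = 1 (F(G) = 1/(-4 + 5) = 1/1 = 1)
(32*k)*(11 - F(m(g, 6))) = (32*(-54))*(11 - 1*1) = -1728*(11 - 1) = -1728*10 = -17280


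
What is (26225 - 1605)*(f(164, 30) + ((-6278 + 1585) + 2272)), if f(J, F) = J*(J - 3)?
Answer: 590461460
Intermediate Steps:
f(J, F) = J*(-3 + J)
(26225 - 1605)*(f(164, 30) + ((-6278 + 1585) + 2272)) = (26225 - 1605)*(164*(-3 + 164) + ((-6278 + 1585) + 2272)) = 24620*(164*161 + (-4693 + 2272)) = 24620*(26404 - 2421) = 24620*23983 = 590461460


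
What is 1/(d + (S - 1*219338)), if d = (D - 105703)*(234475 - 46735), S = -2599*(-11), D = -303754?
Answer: -1/76871647929 ≈ -1.3009e-11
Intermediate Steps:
S = 28589
d = -76871457180 (d = (-303754 - 105703)*(234475 - 46735) = -409457*187740 = -76871457180)
1/(d + (S - 1*219338)) = 1/(-76871457180 + (28589 - 1*219338)) = 1/(-76871457180 + (28589 - 219338)) = 1/(-76871457180 - 190749) = 1/(-76871647929) = -1/76871647929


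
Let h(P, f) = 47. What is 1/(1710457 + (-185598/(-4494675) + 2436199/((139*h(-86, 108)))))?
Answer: 9787903925/16745439162261078 ≈ 5.8451e-7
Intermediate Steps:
1/(1710457 + (-185598/(-4494675) + 2436199/((139*h(-86, 108))))) = 1/(1710457 + (-185598/(-4494675) + 2436199/((139*47)))) = 1/(1710457 + (-185598*(-1/4494675) + 2436199/6533)) = 1/(1710457 + (61866/1498225 + 2436199*(1/6533))) = 1/(1710457 + (61866/1498225 + 2436199/6533)) = 1/(1710457 + 3650378417353/9787903925) = 1/(16745439162261078/9787903925) = 9787903925/16745439162261078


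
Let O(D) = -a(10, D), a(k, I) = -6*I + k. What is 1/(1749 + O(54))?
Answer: 1/2063 ≈ 0.00048473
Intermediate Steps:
a(k, I) = k - 6*I
O(D) = -10 + 6*D (O(D) = -(10 - 6*D) = -10 + 6*D)
1/(1749 + O(54)) = 1/(1749 + (-10 + 6*54)) = 1/(1749 + (-10 + 324)) = 1/(1749 + 314) = 1/2063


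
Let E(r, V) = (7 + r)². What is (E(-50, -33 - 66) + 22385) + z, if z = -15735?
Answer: 8499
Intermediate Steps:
(E(-50, -33 - 66) + 22385) + z = ((7 - 50)² + 22385) - 15735 = ((-43)² + 22385) - 15735 = (1849 + 22385) - 15735 = 24234 - 15735 = 8499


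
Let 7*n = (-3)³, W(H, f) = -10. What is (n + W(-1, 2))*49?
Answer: -679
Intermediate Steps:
n = -27/7 (n = (⅐)*(-3)³ = (⅐)*(-27) = -27/7 ≈ -3.8571)
(n + W(-1, 2))*49 = (-27/7 - 10)*49 = -97/7*49 = -679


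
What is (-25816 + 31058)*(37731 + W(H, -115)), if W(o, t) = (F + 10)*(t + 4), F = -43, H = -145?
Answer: 216987348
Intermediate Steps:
W(o, t) = -132 - 33*t (W(o, t) = (-43 + 10)*(t + 4) = -33*(4 + t) = -132 - 33*t)
(-25816 + 31058)*(37731 + W(H, -115)) = (-25816 + 31058)*(37731 + (-132 - 33*(-115))) = 5242*(37731 + (-132 + 3795)) = 5242*(37731 + 3663) = 5242*41394 = 216987348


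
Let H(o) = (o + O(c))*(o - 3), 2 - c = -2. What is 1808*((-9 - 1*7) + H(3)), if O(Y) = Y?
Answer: -28928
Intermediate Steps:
c = 4 (c = 2 - 1*(-2) = 2 + 2 = 4)
H(o) = (-3 + o)*(4 + o) (H(o) = (o + 4)*(o - 3) = (4 + o)*(-3 + o) = (-3 + o)*(4 + o))
1808*((-9 - 1*7) + H(3)) = 1808*((-9 - 1*7) + (-12 + 3 + 3**2)) = 1808*((-9 - 7) + (-12 + 3 + 9)) = 1808*(-16 + 0) = 1808*(-16) = -28928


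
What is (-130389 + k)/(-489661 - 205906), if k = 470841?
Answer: -340452/695567 ≈ -0.48946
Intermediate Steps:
(-130389 + k)/(-489661 - 205906) = (-130389 + 470841)/(-489661 - 205906) = 340452/(-695567) = 340452*(-1/695567) = -340452/695567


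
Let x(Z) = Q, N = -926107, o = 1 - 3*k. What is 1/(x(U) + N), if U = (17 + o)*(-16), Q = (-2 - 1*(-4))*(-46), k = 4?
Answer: -1/926199 ≈ -1.0797e-6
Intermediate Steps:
o = -11 (o = 1 - 3*4 = 1 - 12 = -11)
Q = -92 (Q = (-2 + 4)*(-46) = 2*(-46) = -92)
U = -96 (U = (17 - 11)*(-16) = 6*(-16) = -96)
x(Z) = -92
1/(x(U) + N) = 1/(-92 - 926107) = 1/(-926199) = -1/926199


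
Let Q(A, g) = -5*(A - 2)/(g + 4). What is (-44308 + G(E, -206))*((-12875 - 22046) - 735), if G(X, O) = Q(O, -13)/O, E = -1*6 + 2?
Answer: 1464498745376/927 ≈ 1.5798e+9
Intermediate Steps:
E = -4 (E = -6 + 2 = -4)
Q(A, g) = -5*(-2 + A)/(4 + g)
G(X, O) = (-10/9 + 5*O/9)/O (G(X, O) = (5*(2 - O)/(4 - 13))/O = (5*(2 - O)/(-9))/O = (5*(-⅑)*(2 - O))/O = (-10/9 + 5*O/9)/O)
(-44308 + G(E, -206))*((-12875 - 22046) - 735) = (-44308 + (5/9)*(-2 - 206)/(-206))*((-12875 - 22046) - 735) = (-44308 + (5/9)*(-1/206)*(-208))*(-34921 - 735) = (-44308 + 520/927)*(-35656) = -41072996/927*(-35656) = 1464498745376/927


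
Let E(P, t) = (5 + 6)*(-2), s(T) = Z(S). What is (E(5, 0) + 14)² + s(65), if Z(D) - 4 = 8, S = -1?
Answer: 76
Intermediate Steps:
Z(D) = 12 (Z(D) = 4 + 8 = 12)
s(T) = 12
E(P, t) = -22 (E(P, t) = 11*(-2) = -22)
(E(5, 0) + 14)² + s(65) = (-22 + 14)² + 12 = (-8)² + 12 = 64 + 12 = 76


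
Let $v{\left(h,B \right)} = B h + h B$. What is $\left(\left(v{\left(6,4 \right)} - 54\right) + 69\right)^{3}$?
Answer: $250047$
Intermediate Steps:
$v{\left(h,B \right)} = 2 B h$ ($v{\left(h,B \right)} = B h + B h = 2 B h$)
$\left(\left(v{\left(6,4 \right)} - 54\right) + 69\right)^{3} = \left(\left(2 \cdot 4 \cdot 6 - 54\right) + 69\right)^{3} = \left(\left(48 - 54\right) + 69\right)^{3} = \left(-6 + 69\right)^{3} = 63^{3} = 250047$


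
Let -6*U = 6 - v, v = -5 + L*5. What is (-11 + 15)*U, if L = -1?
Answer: -32/3 ≈ -10.667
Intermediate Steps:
v = -10 (v = -5 - 1*5 = -5 - 5 = -10)
U = -8/3 (U = -(6 - 1*(-10))/6 = -(6 + 10)/6 = -⅙*16 = -8/3 ≈ -2.6667)
(-11 + 15)*U = (-11 + 15)*(-8/3) = 4*(-8/3) = -32/3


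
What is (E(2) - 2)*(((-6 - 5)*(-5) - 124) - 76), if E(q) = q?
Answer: 0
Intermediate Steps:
(E(2) - 2)*(((-6 - 5)*(-5) - 124) - 76) = (2 - 2)*(((-6 - 5)*(-5) - 124) - 76) = 0*((-11*(-5) - 124) - 76) = 0*((55 - 124) - 76) = 0*(-69 - 76) = 0*(-145) = 0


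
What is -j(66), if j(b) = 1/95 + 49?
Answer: -4656/95 ≈ -49.010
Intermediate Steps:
j(b) = 4656/95 (j(b) = 1/95 + 49 = 4656/95)
-j(66) = -1*4656/95 = -4656/95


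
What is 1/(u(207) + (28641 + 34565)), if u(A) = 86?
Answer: 1/63292 ≈ 1.5800e-5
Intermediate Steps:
1/(u(207) + (28641 + 34565)) = 1/(86 + (28641 + 34565)) = 1/(86 + 63206) = 1/63292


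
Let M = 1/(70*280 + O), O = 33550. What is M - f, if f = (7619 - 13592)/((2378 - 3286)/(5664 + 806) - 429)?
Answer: -1026997724981/73786497350 ≈ -13.919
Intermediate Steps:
f = 19322655/1388269 (f = -5973/(-908/6470 - 429) = -5973/(-908*1/6470 - 429) = -5973/(-454/3235 - 429) = -5973/(-1388269/3235) = -5973*(-3235/1388269) = 19322655/1388269 ≈ 13.919)
M = 1/53150 (M = 1/(70*280 + 33550) = 1/(19600 + 33550) = 1/53150 ≈ 1.8815e-5)
M - f = 1/53150 - 1*19322655/1388269 = 1/53150 - 19322655/1388269 = -1026997724981/73786497350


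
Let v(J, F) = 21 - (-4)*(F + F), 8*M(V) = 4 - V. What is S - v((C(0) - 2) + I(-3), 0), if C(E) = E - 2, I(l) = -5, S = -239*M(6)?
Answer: 155/4 ≈ 38.750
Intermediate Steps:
M(V) = 1/2 - V/8 (M(V) = (4 - V)/8 = 1/2 - V/8)
S = 239/4 (S = -239*(1/2 - 1/8*6) = -239*(1/2 - 3/4) = -239*(-1/4) = 239/4 ≈ 59.750)
C(E) = -2 + E
v(J, F) = 21 + 8*F (v(J, F) = 21 - (-4)*2*F = 21 - (-8)*F = 21 + 8*F)
S - v((C(0) - 2) + I(-3), 0) = 239/4 - (21 + 8*0) = 239/4 - (21 + 0) = 239/4 - 1*21 = 239/4 - 21 = 155/4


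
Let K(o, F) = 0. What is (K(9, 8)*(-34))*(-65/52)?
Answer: 0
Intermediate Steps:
(K(9, 8)*(-34))*(-65/52) = (0*(-34))*(-65/52) = 0*(-65*1/52) = 0*(-5/4) = 0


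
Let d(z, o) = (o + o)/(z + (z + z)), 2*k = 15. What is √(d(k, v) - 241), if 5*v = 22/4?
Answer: I*√54203/15 ≈ 15.521*I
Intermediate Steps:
k = 15/2 (k = (½)*15 = 15/2 ≈ 7.5000)
v = 11/10 (v = (22/4)/5 = (22*(¼))/5 = (⅕)*(11/2) = 11/10 ≈ 1.1000)
d(z, o) = 2*o/(3*z) (d(z, o) = (2*o)/(z + 2*z) = (2*o)/((3*z)) = (2*o)*(1/(3*z)) = 2*o/(3*z))
√(d(k, v) - 241) = √((⅔)*(11/10)/(15/2) - 241) = √((⅔)*(11/10)*(2/15) - 241) = √(22/225 - 241) = √(-54203/225) = I*√54203/15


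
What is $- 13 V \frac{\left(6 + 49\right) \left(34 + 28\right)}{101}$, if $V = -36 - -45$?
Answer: $- \frac{398970}{101} \approx -3950.2$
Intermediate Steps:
$V = 9$ ($V = -36 + 45 = 9$)
$- 13 V \frac{\left(6 + 49\right) \left(34 + 28\right)}{101} = \left(-13\right) 9 \frac{\left(6 + 49\right) \left(34 + 28\right)}{101} = - 117 \cdot 55 \cdot 62 \cdot \frac{1}{101} = - 117 \cdot 3410 \cdot \frac{1}{101} = \left(-117\right) \frac{3410}{101} = - \frac{398970}{101}$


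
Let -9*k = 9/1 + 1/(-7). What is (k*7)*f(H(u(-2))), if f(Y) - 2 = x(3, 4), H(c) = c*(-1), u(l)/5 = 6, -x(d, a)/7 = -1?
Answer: -62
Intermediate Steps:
x(d, a) = 7 (x(d, a) = -7*(-1) = 7)
u(l) = 30 (u(l) = 5*6 = 30)
H(c) = -c
f(Y) = 9 (f(Y) = 2 + 7 = 9)
k = -62/63 (k = -(9/1 + 1/(-7))/9 = -(9*1 + 1*(-1/7))/9 = -(9 - 1/7)/9 = -1/9*62/7 = -62/63 ≈ -0.98413)
(k*7)*f(H(u(-2))) = -62/63*7*9 = -62/9*9 = -62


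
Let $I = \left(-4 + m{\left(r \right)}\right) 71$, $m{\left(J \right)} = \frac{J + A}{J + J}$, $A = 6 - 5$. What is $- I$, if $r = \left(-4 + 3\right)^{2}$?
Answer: $213$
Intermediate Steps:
$A = 1$
$r = 1$ ($r = \left(-1\right)^{2} = 1$)
$m{\left(J \right)} = \frac{1 + J}{2 J}$ ($m{\left(J \right)} = \frac{J + 1}{J + J} = \frac{1 + J}{2 J}$)
$I = -213$ ($I = \left(-4 + \frac{1 + 1}{2 \cdot 1}\right) 71 = \left(-4 + \frac{1}{2} \cdot 1 \cdot 2\right) 71 = \left(-4 + 1\right) 71 = \left(-3\right) 71 = -213$)
$- I = \left(-1\right) \left(-213\right) = 213$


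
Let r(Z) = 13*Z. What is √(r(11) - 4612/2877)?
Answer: √1170360723/2877 ≈ 11.891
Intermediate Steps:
√(r(11) - 4612/2877) = √(13*11 - 4612/2877) = √(143 - 4612*1/2877) = √(143 - 4612/2877) = √(406799/2877) = √1170360723/2877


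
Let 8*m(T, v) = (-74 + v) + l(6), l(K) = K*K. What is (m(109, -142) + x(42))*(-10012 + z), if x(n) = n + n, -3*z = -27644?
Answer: -49036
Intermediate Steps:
z = 27644/3 (z = -⅓*(-27644) = 27644/3 ≈ 9214.7)
x(n) = 2*n
l(K) = K²
m(T, v) = -19/4 + v/8 (m(T, v) = ((-74 + v) + 6²)/8 = ((-74 + v) + 36)/8 = (-38 + v)/8 = -19/4 + v/8)
(m(109, -142) + x(42))*(-10012 + z) = ((-19/4 + (⅛)*(-142)) + 2*42)*(-10012 + 27644/3) = ((-19/4 - 71/4) + 84)*(-2392/3) = (-45/2 + 84)*(-2392/3) = (123/2)*(-2392/3) = -49036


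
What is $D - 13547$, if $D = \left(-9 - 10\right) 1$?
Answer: $-13566$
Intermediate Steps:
$D = -19$ ($D = \left(-19\right) 1 = -19$)
$D - 13547 = -19 - 13547 = -13566$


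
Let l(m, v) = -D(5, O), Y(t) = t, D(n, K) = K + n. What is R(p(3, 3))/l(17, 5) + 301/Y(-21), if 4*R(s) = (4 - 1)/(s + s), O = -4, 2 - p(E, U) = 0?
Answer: -697/48 ≈ -14.521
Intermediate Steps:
p(E, U) = 2 (p(E, U) = 2 - 1*0 = 2 + 0 = 2)
R(s) = 3/(8*s) (R(s) = ((4 - 1)/(s + s))/4 = (3/((2*s)))/4 = (3*(1/(2*s)))/4 = (3/(2*s))/4 = 3/(8*s))
l(m, v) = -1 (l(m, v) = -(-4 + 5) = -1*1 = -1)
R(p(3, 3))/l(17, 5) + 301/Y(-21) = ((3/8)/2)/(-1) + 301/(-21) = ((3/8)*(1/2))*(-1) + 301*(-1/21) = (3/16)*(-1) - 43/3 = -3/16 - 43/3 = -697/48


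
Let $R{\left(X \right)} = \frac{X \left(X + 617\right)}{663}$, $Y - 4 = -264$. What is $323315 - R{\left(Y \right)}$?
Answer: $323455$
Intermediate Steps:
$Y = -260$ ($Y = 4 - 264 = -260$)
$R{\left(X \right)} = \frac{X \left(617 + X\right)}{663}$ ($R{\left(X \right)} = X \left(617 + X\right) \frac{1}{663} = \frac{X \left(617 + X\right)}{663}$)
$323315 - R{\left(Y \right)} = 323315 - \frac{1}{663} \left(-260\right) \left(617 - 260\right) = 323315 - \frac{1}{663} \left(-260\right) 357 = 323315 - -140 = 323315 + 140 = 323455$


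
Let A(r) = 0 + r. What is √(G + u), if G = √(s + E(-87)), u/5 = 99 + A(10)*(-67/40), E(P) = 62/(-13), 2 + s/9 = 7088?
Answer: √(278005 + 520*√107770)/26 ≈ 25.764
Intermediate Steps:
s = 63774 (s = -18 + 9*7088 = -18 + 63792 = 63774)
A(r) = r
E(P) = -62/13 (E(P) = 62*(-1/13) = -62/13)
u = 1645/4 (u = 5*(99 + 10*(-67/40)) = 5*(99 - 67/4) = 5*(329/4) = 1645/4 ≈ 411.25)
G = 10*√107770/13 (G = √(63774 - 62/13) = √(829000/13) = 10*√107770/13 ≈ 252.53)
√(G + u) = √(10*√107770/13 + 1645/4) = √(1645/4 + 10*√107770/13)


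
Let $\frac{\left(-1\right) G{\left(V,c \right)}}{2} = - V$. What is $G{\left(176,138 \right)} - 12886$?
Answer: $-12534$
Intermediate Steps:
$G{\left(V,c \right)} = 2 V$ ($G{\left(V,c \right)} = - 2 \left(- V\right) = 2 V$)
$G{\left(176,138 \right)} - 12886 = 2 \cdot 176 - 12886 = 352 - 12886 = -12534$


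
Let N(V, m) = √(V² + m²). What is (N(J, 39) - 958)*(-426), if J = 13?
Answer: 408108 - 5538*√10 ≈ 3.9060e+5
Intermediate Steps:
(N(J, 39) - 958)*(-426) = (√(13² + 39²) - 958)*(-426) = (√(169 + 1521) - 958)*(-426) = (√1690 - 958)*(-426) = (13*√10 - 958)*(-426) = (-958 + 13*√10)*(-426) = 408108 - 5538*√10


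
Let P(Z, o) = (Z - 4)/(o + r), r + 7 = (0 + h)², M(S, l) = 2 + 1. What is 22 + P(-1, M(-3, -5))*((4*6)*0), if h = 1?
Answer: 22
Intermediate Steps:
M(S, l) = 3
r = -6 (r = -7 + (0 + 1)² = -7 + 1² = -7 + 1 = -6)
P(Z, o) = (-4 + Z)/(-6 + o) (P(Z, o) = (Z - 4)/(o - 6) = (-4 + Z)/(-6 + o))
22 + P(-1, M(-3, -5))*((4*6)*0) = 22 + ((-4 - 1)/(-6 + 3))*((4*6)*0) = 22 + (-5/(-3))*(24*0) = 22 - ⅓*(-5)*0 = 22 + (5/3)*0 = 22 + 0 = 22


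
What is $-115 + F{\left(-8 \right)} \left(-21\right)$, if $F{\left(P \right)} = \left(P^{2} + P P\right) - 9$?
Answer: $-2614$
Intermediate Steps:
$F{\left(P \right)} = -9 + 2 P^{2}$ ($F{\left(P \right)} = \left(P^{2} + P^{2}\right) - 9 = 2 P^{2} - 9 = -9 + 2 P^{2}$)
$-115 + F{\left(-8 \right)} \left(-21\right) = -115 + \left(-9 + 2 \left(-8\right)^{2}\right) \left(-21\right) = -115 + \left(-9 + 2 \cdot 64\right) \left(-21\right) = -115 + \left(-9 + 128\right) \left(-21\right) = -115 + 119 \left(-21\right) = -115 - 2499 = -2614$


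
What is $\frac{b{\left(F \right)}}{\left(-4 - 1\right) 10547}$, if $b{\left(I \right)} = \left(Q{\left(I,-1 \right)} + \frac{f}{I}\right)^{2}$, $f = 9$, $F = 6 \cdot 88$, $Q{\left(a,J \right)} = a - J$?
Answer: $- \frac{8668913449}{1633519360} \approx -5.3069$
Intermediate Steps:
$F = 528$
$b{\left(I \right)} = \left(1 + I + \frac{9}{I}\right)^{2}$ ($b{\left(I \right)} = \left(\left(I - -1\right) + \frac{9}{I}\right)^{2} = \left(\left(I + 1\right) + \frac{9}{I}\right)^{2} = \left(\left(1 + I\right) + \frac{9}{I}\right)^{2} = \left(1 + I + \frac{9}{I}\right)^{2}$)
$\frac{b{\left(F \right)}}{\left(-4 - 1\right) 10547} = \frac{\frac{1}{278784} \left(9 + 528 \left(1 + 528\right)\right)^{2}}{\left(-4 - 1\right) 10547} = \frac{\frac{1}{278784} \left(9 + 528 \cdot 529\right)^{2}}{\left(-5\right) 10547} = \frac{\frac{1}{278784} \left(9 + 279312\right)^{2}}{-52735} = \frac{279321^{2}}{278784} \left(- \frac{1}{52735}\right) = \frac{1}{278784} \cdot 78020221041 \left(- \frac{1}{52735}\right) = \frac{8668913449}{30976} \left(- \frac{1}{52735}\right) = - \frac{8668913449}{1633519360}$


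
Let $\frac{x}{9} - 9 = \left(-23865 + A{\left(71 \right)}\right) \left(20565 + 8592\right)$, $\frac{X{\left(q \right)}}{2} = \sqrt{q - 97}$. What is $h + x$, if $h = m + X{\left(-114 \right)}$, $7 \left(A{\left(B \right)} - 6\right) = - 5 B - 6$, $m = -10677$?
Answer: $- \frac{43921187634}{7} + 2 i \sqrt{211} \approx -6.2745 \cdot 10^{9} + 29.052 i$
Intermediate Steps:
$X{\left(q \right)} = 2 \sqrt{-97 + q}$ ($X{\left(q \right)} = 2 \sqrt{q - 97} = 2 \sqrt{-97 + q}$)
$A{\left(B \right)} = \frac{36}{7} - \frac{5 B}{7}$ ($A{\left(B \right)} = 6 + \frac{- 5 B - 6}{7} = 6 + \frac{-6 - 5 B}{7} = 6 - \left(\frac{6}{7} + \frac{5 B}{7}\right) = \frac{36}{7} - \frac{5 B}{7}$)
$x = - \frac{43921112895}{7}$ ($x = 81 + 9 \left(-23865 + \left(\frac{36}{7} - \frac{355}{7}\right)\right) \left(20565 + 8592\right) = 81 + 9 \left(-23865 + \left(\frac{36}{7} - \frac{355}{7}\right)\right) 29157 = 81 + 9 \left(-23865 - \frac{319}{7}\right) 29157 = 81 + 9 \left(\left(- \frac{167374}{7}\right) 29157\right) = 81 + 9 \left(- \frac{4880123718}{7}\right) = 81 - \frac{43921113462}{7} = - \frac{43921112895}{7} \approx -6.2744 \cdot 10^{9}$)
$h = -10677 + 2 i \sqrt{211}$ ($h = -10677 + 2 \sqrt{-97 - 114} = -10677 + 2 \sqrt{-211} = -10677 + 2 i \sqrt{211} \approx -10677.0 + 29.052 i$)
$h + x = \left(-10677 + 2 i \sqrt{211}\right) - \frac{43921112895}{7} = - \frac{43921187634}{7} + 2 i \sqrt{211}$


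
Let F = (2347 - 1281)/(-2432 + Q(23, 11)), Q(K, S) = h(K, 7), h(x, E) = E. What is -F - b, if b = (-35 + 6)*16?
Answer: 1126266/2425 ≈ 464.44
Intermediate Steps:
Q(K, S) = 7
b = -464 (b = -29*16 = -464)
F = -1066/2425 (F = (2347 - 1281)/(-2432 + 7) = 1066/(-2425) = 1066*(-1/2425) = -1066/2425 ≈ -0.43959)
-F - b = -1*(-1066/2425) - 1*(-464) = 1066/2425 + 464 = 1126266/2425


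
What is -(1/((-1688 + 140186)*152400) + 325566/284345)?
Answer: -1374350511233509/1200339396928800 ≈ -1.1450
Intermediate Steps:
-(1/((-1688 + 140186)*152400) + 325566/284345) = -((1/152400)/138498 + 325566*(1/284345)) = -((1/138498)*(1/152400) + 325566/284345) = -(1/21107095200 + 325566/284345) = -1*1374350511233509/1200339396928800 = -1374350511233509/1200339396928800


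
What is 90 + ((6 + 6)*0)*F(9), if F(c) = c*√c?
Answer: 90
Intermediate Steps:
F(c) = c^(3/2)
90 + ((6 + 6)*0)*F(9) = 90 + ((6 + 6)*0)*9^(3/2) = 90 + (12*0)*27 = 90 + 0*27 = 90 + 0 = 90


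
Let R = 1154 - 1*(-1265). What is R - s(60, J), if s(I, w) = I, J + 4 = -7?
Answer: 2359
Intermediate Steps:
J = -11 (J = -4 - 7 = -11)
R = 2419 (R = 1154 + 1265 = 2419)
R - s(60, J) = 2419 - 1*60 = 2419 - 60 = 2359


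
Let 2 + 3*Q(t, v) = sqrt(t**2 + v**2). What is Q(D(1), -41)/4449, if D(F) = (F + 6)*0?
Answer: 13/4449 ≈ 0.0029220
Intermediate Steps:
D(F) = 0 (D(F) = (6 + F)*0 = 0)
Q(t, v) = -2/3 + sqrt(t**2 + v**2)/3
Q(D(1), -41)/4449 = (-2/3 + sqrt(0**2 + (-41)**2)/3)/4449 = (-2/3 + sqrt(0 + 1681)/3)*(1/4449) = (-2/3 + sqrt(1681)/3)*(1/4449) = (-2/3 + (1/3)*41)*(1/4449) = (-2/3 + 41/3)*(1/4449) = 13*(1/4449) = 13/4449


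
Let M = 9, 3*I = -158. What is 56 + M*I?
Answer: -418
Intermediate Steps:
I = -158/3 (I = (1/3)*(-158) = -158/3 ≈ -52.667)
56 + M*I = 56 + 9*(-158/3) = 56 - 474 = -418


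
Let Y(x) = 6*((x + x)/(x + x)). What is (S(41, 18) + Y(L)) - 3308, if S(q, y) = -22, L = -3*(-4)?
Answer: -3324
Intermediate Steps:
L = 12
Y(x) = 6 (Y(x) = 6*((2*x)/((2*x))) = 6*((2*x)*(1/(2*x))) = 6*1 = 6)
(S(41, 18) + Y(L)) - 3308 = (-22 + 6) - 3308 = -16 - 3308 = -3324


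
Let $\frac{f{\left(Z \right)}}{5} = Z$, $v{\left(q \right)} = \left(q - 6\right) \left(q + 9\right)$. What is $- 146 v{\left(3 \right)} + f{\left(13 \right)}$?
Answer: $5321$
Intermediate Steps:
$v{\left(q \right)} = \left(-6 + q\right) \left(9 + q\right)$
$f{\left(Z \right)} = 5 Z$
$- 146 v{\left(3 \right)} + f{\left(13 \right)} = - 146 \left(-54 + 3^{2} + 3 \cdot 3\right) + 5 \cdot 13 = - 146 \left(-54 + 9 + 9\right) + 65 = \left(-146\right) \left(-36\right) + 65 = 5256 + 65 = 5321$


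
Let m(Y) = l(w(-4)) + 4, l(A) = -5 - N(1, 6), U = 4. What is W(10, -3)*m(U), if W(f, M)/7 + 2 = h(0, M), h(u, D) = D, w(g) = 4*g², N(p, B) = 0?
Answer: 35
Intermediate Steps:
l(A) = -5 (l(A) = -5 - 1*0 = -5 + 0 = -5)
m(Y) = -1 (m(Y) = -5 + 4 = -1)
W(f, M) = -14 + 7*M
W(10, -3)*m(U) = (-14 + 7*(-3))*(-1) = (-14 - 21)*(-1) = -35*(-1) = 35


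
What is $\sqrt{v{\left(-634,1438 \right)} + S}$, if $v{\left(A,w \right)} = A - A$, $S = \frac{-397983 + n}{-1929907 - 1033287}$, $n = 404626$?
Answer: $\frac{i \sqrt{116476318}}{227938} \approx 0.047348 i$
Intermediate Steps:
$S = - \frac{511}{227938}$ ($S = \frac{-397983 + 404626}{-1929907 - 1033287} = \frac{6643}{-2963194} = 6643 \left(- \frac{1}{2963194}\right) = - \frac{511}{227938} \approx -0.0022418$)
$v{\left(A,w \right)} = 0$
$\sqrt{v{\left(-634,1438 \right)} + S} = \sqrt{0 - \frac{511}{227938}} = \sqrt{- \frac{511}{227938}} = \frac{i \sqrt{116476318}}{227938}$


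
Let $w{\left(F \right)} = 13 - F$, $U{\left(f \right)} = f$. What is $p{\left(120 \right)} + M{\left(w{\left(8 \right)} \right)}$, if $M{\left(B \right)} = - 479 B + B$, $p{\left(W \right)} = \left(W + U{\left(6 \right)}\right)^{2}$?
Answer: $13486$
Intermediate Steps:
$p{\left(W \right)} = \left(6 + W\right)^{2}$ ($p{\left(W \right)} = \left(W + 6\right)^{2} = \left(6 + W\right)^{2}$)
$M{\left(B \right)} = - 478 B$
$p{\left(120 \right)} + M{\left(w{\left(8 \right)} \right)} = \left(6 + 120\right)^{2} - 478 \left(13 - 8\right) = 126^{2} - 478 \left(13 - 8\right) = 15876 - 2390 = 13486$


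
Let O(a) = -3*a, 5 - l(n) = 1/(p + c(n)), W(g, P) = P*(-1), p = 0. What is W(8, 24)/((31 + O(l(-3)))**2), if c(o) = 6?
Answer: -32/363 ≈ -0.088154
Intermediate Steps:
W(g, P) = -P
l(n) = 29/6 (l(n) = 5 - 1/(0 + 6) = 5 - 1/6 = 29/6)
W(8, 24)/((31 + O(l(-3)))**2) = (-1*24)/((31 - 3*29/6)**2) = -24/(31 - 29/2)**2 = -24/((33/2)**2) = -24/1089/4 = -24*4/1089 = -32/363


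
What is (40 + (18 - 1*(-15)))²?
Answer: 5329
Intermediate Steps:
(40 + (18 - 1*(-15)))² = (40 + (18 + 15))² = (40 + 33)² = 73² = 5329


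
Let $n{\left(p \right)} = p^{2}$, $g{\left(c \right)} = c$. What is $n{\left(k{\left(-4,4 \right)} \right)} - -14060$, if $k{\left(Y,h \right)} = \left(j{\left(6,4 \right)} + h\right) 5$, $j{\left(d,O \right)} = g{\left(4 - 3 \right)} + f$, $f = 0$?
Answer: $14685$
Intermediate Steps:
$j{\left(d,O \right)} = 1$ ($j{\left(d,O \right)} = \left(4 - 3\right) + 0 = 1 + 0 = 1$)
$k{\left(Y,h \right)} = 5 + 5 h$ ($k{\left(Y,h \right)} = \left(1 + h\right) 5 = 5 + 5 h$)
$n{\left(k{\left(-4,4 \right)} \right)} - -14060 = \left(5 + 5 \cdot 4\right)^{2} - -14060 = \left(5 + 20\right)^{2} + 14060 = 25^{2} + 14060 = 625 + 14060 = 14685$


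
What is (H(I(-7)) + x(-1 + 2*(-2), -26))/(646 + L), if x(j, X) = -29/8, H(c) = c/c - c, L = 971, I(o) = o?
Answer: 5/1848 ≈ 0.0027056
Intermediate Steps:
H(c) = 1 - c
x(j, X) = -29/8 (x(j, X) = -29*1/8 = -29/8)
(H(I(-7)) + x(-1 + 2*(-2), -26))/(646 + L) = ((1 - 1*(-7)) - 29/8)/(646 + 971) = ((1 + 7) - 29/8)/1617 = (8 - 29/8)*(1/1617) = (35/8)*(1/1617) = 5/1848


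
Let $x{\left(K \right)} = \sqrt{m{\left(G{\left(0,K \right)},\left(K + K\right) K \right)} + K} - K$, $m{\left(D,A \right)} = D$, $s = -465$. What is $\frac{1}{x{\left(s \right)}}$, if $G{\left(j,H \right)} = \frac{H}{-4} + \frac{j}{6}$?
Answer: $\frac{4}{1863} - \frac{2 i \sqrt{155}}{288765} \approx 0.0021471 - 8.6229 \cdot 10^{-5} i$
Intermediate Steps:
$G{\left(j,H \right)} = - \frac{H}{4} + \frac{j}{6}$ ($G{\left(j,H \right)} = H \left(- \frac{1}{4}\right) + j \frac{1}{6} = - \frac{H}{4} + \frac{j}{6}$)
$x{\left(K \right)} = - K + \frac{\sqrt{3} \sqrt{K}}{2}$ ($x{\left(K \right)} = \sqrt{\left(- \frac{K}{4} + \frac{1}{6} \cdot 0\right) + K} - K = \sqrt{\left(- \frac{K}{4} + 0\right) + K} - K = \sqrt{- \frac{K}{4} + K} - K = \sqrt{\frac{3 K}{4}} - K = \frac{\sqrt{3} \sqrt{K}}{2} - K = - K + \frac{\sqrt{3} \sqrt{K}}{2}$)
$\frac{1}{x{\left(s \right)}} = \frac{1}{\left(-1\right) \left(-465\right) + \frac{\sqrt{3} \sqrt{-465}}{2}} = \frac{1}{465 + \frac{\sqrt{3} i \sqrt{465}}{2}} = \frac{1}{465 + \frac{3 i \sqrt{155}}{2}}$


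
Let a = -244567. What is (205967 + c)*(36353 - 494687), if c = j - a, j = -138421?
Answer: -143051999742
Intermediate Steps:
c = 106146 (c = -138421 - 1*(-244567) = -138421 + 244567 = 106146)
(205967 + c)*(36353 - 494687) = (205967 + 106146)*(36353 - 494687) = 312113*(-458334) = -143051999742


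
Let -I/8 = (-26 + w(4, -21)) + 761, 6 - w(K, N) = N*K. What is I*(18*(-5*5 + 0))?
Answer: 2970000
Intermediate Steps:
w(K, N) = 6 - K*N (w(K, N) = 6 - N*K = 6 - K*N)
I = -6600 (I = -8*((-26 + (6 - 1*4*(-21))) + 761) = -8*((-26 + (6 + 84)) + 761) = -8*((-26 + 90) + 761) = -8*(64 + 761) = -8*825 = -6600)
I*(18*(-5*5 + 0)) = -118800*(-5*5 + 0) = -118800*(-25 + 0) = -118800*(-25) = -6600*(-450) = 2970000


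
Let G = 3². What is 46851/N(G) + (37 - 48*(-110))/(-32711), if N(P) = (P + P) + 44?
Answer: 1532213407/2028082 ≈ 755.50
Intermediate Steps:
G = 9
N(P) = 44 + 2*P (N(P) = 2*P + 44 = 44 + 2*P)
46851/N(G) + (37 - 48*(-110))/(-32711) = 46851/(44 + 2*9) + (37 - 48*(-110))/(-32711) = 46851/(44 + 18) + (37 + 5280)*(-1/32711) = 46851/62 + 5317*(-1/32711) = 46851*(1/62) - 5317/32711 = 46851/62 - 5317/32711 = 1532213407/2028082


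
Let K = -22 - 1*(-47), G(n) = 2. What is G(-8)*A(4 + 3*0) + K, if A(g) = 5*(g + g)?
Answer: 105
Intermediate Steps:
A(g) = 10*g (A(g) = 5*(2*g) = 10*g)
K = 25 (K = -22 + 47 = 25)
G(-8)*A(4 + 3*0) + K = 2*(10*(4 + 3*0)) + 25 = 2*(10*(4 + 0)) + 25 = 2*(10*4) + 25 = 2*40 + 25 = 80 + 25 = 105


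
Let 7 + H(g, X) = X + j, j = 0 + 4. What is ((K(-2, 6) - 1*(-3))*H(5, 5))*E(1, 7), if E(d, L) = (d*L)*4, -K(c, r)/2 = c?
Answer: 392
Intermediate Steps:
j = 4
H(g, X) = -3 + X (H(g, X) = -7 + (X + 4) = -7 + (4 + X) = -3 + X)
K(c, r) = -2*c
E(d, L) = 4*L*d (E(d, L) = (L*d)*4 = 4*L*d)
((K(-2, 6) - 1*(-3))*H(5, 5))*E(1, 7) = ((-2*(-2) - 1*(-3))*(-3 + 5))*(4*7*1) = ((4 + 3)*2)*28 = (7*2)*28 = 14*28 = 392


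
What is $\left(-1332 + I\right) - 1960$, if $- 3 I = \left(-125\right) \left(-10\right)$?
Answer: $- \frac{11126}{3} \approx -3708.7$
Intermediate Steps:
$I = - \frac{1250}{3}$ ($I = - \frac{\left(-125\right) \left(-10\right)}{3} = \left(- \frac{1}{3}\right) 1250 = - \frac{1250}{3} \approx -416.67$)
$\left(-1332 + I\right) - 1960 = \left(-1332 - \frac{1250}{3}\right) - 1960 = - \frac{5246}{3} - 1960 = - \frac{11126}{3}$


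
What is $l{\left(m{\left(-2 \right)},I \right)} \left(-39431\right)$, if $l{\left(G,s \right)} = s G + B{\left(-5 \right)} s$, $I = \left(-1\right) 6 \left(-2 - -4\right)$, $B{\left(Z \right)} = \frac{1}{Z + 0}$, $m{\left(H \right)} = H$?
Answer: $- \frac{5204892}{5} \approx -1.041 \cdot 10^{6}$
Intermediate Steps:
$B{\left(Z \right)} = \frac{1}{Z}$
$I = -12$ ($I = - 6 \left(-2 + 4\right) = \left(-6\right) 2 = -12$)
$l{\left(G,s \right)} = - \frac{s}{5} + G s$ ($l{\left(G,s \right)} = s G + \frac{s}{-5} = G s - \frac{s}{5} = - \frac{s}{5} + G s$)
$l{\left(m{\left(-2 \right)},I \right)} \left(-39431\right) = - 12 \left(- \frac{1}{5} - 2\right) \left(-39431\right) = \left(-12\right) \left(- \frac{11}{5}\right) \left(-39431\right) = \frac{132}{5} \left(-39431\right) = - \frac{5204892}{5}$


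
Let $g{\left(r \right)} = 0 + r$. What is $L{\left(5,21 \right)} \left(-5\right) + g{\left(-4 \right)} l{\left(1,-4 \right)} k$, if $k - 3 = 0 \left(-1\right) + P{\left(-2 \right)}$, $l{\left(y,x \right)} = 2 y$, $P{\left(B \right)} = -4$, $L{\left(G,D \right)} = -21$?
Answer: $113$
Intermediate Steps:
$g{\left(r \right)} = r$
$k = -1$ ($k = 3 + \left(0 \left(-1\right) - 4\right) = 3 + \left(0 - 4\right) = 3 - 4 = -1$)
$L{\left(5,21 \right)} \left(-5\right) + g{\left(-4 \right)} l{\left(1,-4 \right)} k = \left(-21\right) \left(-5\right) + - 4 \cdot 2 \cdot 1 \left(-1\right) = 105 + \left(-4\right) 2 \left(-1\right) = 105 - -8 = 105 + 8 = 113$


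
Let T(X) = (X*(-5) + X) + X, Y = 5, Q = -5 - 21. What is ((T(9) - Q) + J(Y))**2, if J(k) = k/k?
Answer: 0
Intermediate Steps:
Q = -26
J(k) = 1
T(X) = -3*X (T(X) = (-5*X + X) + X = -4*X + X = -3*X)
((T(9) - Q) + J(Y))**2 = ((-3*9 - 1*(-26)) + 1)**2 = ((-27 + 26) + 1)**2 = (-1 + 1)**2 = 0**2 = 0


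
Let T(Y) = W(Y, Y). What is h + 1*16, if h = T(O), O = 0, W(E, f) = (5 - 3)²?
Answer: 20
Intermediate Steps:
W(E, f) = 4 (W(E, f) = 2² = 4)
T(Y) = 4
h = 4
h + 1*16 = 4 + 1*16 = 4 + 16 = 20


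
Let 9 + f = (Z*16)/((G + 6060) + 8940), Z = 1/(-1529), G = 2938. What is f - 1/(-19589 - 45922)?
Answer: -8085512246486/898391715111 ≈ -9.0000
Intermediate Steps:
Z = -1/1529 ≈ -0.00065402
f = -123422417/13713601 (f = -9 + (-1/1529*16)/((2938 + 6060) + 8940) = -9 - 16/(1529*(8998 + 8940)) = -9 - 16/1529/17938 = -9 - 16/1529*1/17938 = -9 - 8/13713601 = -123422417/13713601 ≈ -9.0000)
f - 1/(-19589 - 45922) = -123422417/13713601 - 1/(-19589 - 45922) = -123422417/13713601 - 1/(-65511) = -123422417/13713601 - 1*(-1/65511) = -123422417/13713601 + 1/65511 = -8085512246486/898391715111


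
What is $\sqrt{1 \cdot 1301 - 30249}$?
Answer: $2 i \sqrt{7237} \approx 170.14 i$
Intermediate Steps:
$\sqrt{1 \cdot 1301 - 30249} = \sqrt{1301 - 30249} = \sqrt{-28948} = 2 i \sqrt{7237}$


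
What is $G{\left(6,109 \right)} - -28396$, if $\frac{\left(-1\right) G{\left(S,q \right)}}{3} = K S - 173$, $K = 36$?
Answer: $28267$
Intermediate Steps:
$G{\left(S,q \right)} = 519 - 108 S$ ($G{\left(S,q \right)} = - 3 \left(36 S - 173\right) = - 3 \left(-173 + 36 S\right) = 519 - 108 S$)
$G{\left(6,109 \right)} - -28396 = \left(519 - 648\right) - -28396 = \left(519 - 648\right) + 28396 = -129 + 28396 = 28267$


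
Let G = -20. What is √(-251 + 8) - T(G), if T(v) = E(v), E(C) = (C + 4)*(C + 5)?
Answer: -240 + 9*I*√3 ≈ -240.0 + 15.588*I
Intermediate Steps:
E(C) = (4 + C)*(5 + C)
T(v) = 20 + v² + 9*v
√(-251 + 8) - T(G) = √(-251 + 8) - (20 + (-20)² + 9*(-20)) = √(-243) - (20 + 400 - 180) = 9*I*√3 - 1*240 = 9*I*√3 - 240 = -240 + 9*I*√3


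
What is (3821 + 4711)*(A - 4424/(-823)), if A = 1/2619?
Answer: 3661580164/79831 ≈ 45867.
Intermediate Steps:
A = 1/2619 ≈ 0.00038183
(3821 + 4711)*(A - 4424/(-823)) = (3821 + 4711)*(1/2619 - 4424/(-823)) = 8532*(1/2619 - 4424*(-1/823)) = 8532*(1/2619 + 4424/823) = 8532*(11587279/2155437) = 3661580164/79831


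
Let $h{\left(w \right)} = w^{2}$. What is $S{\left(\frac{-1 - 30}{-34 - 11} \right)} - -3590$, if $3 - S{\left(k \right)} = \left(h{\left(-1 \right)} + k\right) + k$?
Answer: $\frac{161578}{45} \approx 3590.6$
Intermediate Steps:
$S{\left(k \right)} = 2 - 2 k$ ($S{\left(k \right)} = 3 - \left(\left(\left(-1\right)^{2} + k\right) + k\right) = 3 - \left(\left(1 + k\right) + k\right) = 3 - \left(1 + 2 k\right) = 2 - 2 k$)
$S{\left(\frac{-1 - 30}{-34 - 11} \right)} - -3590 = \left(2 - 2 \frac{-1 - 30}{-34 - 11}\right) - -3590 = \left(2 - 2 \left(- \frac{31}{-45}\right)\right) + 3590 = \left(2 - 2 \left(\left(-31\right) \left(- \frac{1}{45}\right)\right)\right) + 3590 = \left(2 - \frac{62}{45}\right) + 3590 = \frac{28}{45} + 3590 = \frac{161578}{45}$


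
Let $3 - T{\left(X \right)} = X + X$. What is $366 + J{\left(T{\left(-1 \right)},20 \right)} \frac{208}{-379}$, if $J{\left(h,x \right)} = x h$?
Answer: $\frac{117914}{379} \approx 311.12$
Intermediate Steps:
$T{\left(X \right)} = 3 - 2 X$ ($T{\left(X \right)} = 3 - \left(X + X\right) = 3 - 2 X$)
$J{\left(h,x \right)} = h x$
$366 + J{\left(T{\left(-1 \right)},20 \right)} \frac{208}{-379} = 366 + \left(3 - -2\right) 20 \frac{208}{-379} = 366 + \left(3 + 2\right) 20 \cdot 208 \left(- \frac{1}{379}\right) = 366 + 5 \cdot 20 \left(- \frac{208}{379}\right) = 366 + 100 \left(- \frac{208}{379}\right) = 366 - \frac{20800}{379} = \frac{117914}{379}$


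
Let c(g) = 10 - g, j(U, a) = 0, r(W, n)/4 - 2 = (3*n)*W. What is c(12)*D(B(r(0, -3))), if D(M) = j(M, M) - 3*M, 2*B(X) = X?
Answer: 24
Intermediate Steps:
r(W, n) = 8 + 12*W*n (r(W, n) = 8 + 4*((3*n)*W) = 8 + 4*(3*W*n) = 8 + 12*W*n)
B(X) = X/2
D(M) = -3*M (D(M) = 0 - 3*M = -3*M)
c(12)*D(B(r(0, -3))) = (10 - 1*12)*(-3*(8 + 12*0*(-3))/2) = (10 - 12)*(-3*(8 + 0)/2) = -(-6)*(½)*8 = -(-6)*4 = -2*(-12) = 24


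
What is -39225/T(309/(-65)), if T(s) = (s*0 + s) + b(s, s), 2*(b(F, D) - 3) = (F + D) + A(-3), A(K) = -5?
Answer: 5099250/1171 ≈ 4354.6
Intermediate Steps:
b(F, D) = ½ + D/2 + F/2 (b(F, D) = 3 + ((F + D) - 5)/2 = 3 + ((D + F) - 5)/2 = 3 + (-5 + D + F)/2 = 3 + (-5/2 + D/2 + F/2) = ½ + D/2 + F/2)
T(s) = ½ + 2*s (T(s) = (s*0 + s) + (½ + s/2 + s/2) = (0 + s) + (½ + s) = s + (½ + s) = ½ + 2*s)
-39225/T(309/(-65)) = -39225/(½ + 2*(309/(-65))) = -39225/(½ + 2*(309*(-1/65))) = -39225/(½ + 2*(-309/65)) = -39225/(½ - 618/65) = -39225/(-1171/130) = -39225*(-130/1171) = 5099250/1171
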